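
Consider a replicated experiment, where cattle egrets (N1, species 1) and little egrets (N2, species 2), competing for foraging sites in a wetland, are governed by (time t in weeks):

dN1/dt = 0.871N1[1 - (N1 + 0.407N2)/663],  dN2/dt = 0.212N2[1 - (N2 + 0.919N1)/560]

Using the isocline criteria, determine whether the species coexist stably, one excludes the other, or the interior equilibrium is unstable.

species 1 excludes species 2

Compare the nullcline intercepts: K1/α12 = 663/0.407 = 1630 > K2 = 560; K2/α21 = 560/0.919 = 609 < K1 = 663.
Since the inequalities point opposite ways, species 1 can invade but species 2 cannot.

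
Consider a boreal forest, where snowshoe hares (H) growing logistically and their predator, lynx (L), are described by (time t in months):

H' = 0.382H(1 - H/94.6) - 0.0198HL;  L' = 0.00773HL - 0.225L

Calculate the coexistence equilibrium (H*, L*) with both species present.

From dL/dt = 0 with L > 0: 0.00773H* = 0.225, so H* = 29.1.
Substitute into dH/dt = 0: 0.382(1 - 29.1/94.6) = 0.0198L*.
The bracket is 0.692, giving L* = 0.264/0.0198 = 13.4.

H* ≈ 29.1, L* ≈ 13.4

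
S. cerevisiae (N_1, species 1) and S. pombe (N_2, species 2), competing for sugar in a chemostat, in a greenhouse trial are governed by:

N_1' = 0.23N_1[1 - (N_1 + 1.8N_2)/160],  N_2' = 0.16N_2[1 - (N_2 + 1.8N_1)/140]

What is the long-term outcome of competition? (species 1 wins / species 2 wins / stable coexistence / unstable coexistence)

Compare the nullcline intercepts: K1/α12 = 160/1.8 = 88.9 < K2 = 140; K2/α21 = 140/1.8 = 77.8 < K1 = 160.
Since both are reversed, neither can invade when rare; the interior point is a saddle.

unstable coexistence (outcome depends on initial conditions)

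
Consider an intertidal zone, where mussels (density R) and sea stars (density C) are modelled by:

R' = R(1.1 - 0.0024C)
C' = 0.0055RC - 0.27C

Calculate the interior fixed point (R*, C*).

R* ≈ 49.1, C* ≈ 458

Set dC/dt = 0 with C > 0: 0.0055R - 0.27 = 0, so R* = 0.27/0.0055 = 49.1.
Set dR/dt = 0 with R > 0: 1.1 - 0.0024C = 0, so C* = 1.1/0.0024 = 458.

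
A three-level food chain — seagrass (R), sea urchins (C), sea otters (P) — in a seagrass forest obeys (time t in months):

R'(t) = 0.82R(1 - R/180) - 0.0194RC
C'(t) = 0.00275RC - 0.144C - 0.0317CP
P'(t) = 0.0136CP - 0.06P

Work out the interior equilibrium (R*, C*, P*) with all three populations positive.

From dP/dt = 0: 0.0136C* = 0.06, so C* = 4.41.
From dR/dt = 0: 0.82(1 - R*/180) = 0.0194·4.41, giving R* = 180·(1 - 0.104) = 161.
From dC/dt = 0: 0.00275·161 - 0.144 = 0.0317P*, so P* = 0.299/0.0317 = 9.44.

R* ≈ 161, C* ≈ 4.41, P* ≈ 9.44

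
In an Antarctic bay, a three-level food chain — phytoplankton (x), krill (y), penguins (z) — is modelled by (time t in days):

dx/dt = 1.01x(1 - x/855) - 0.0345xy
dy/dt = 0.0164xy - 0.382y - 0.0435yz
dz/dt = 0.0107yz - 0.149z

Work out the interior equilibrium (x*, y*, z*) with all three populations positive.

From dz/dt = 0: 0.0107y* = 0.149, so y* = 13.9.
From dx/dt = 0: 1.01(1 - x*/855) = 0.0345·13.9, giving x* = 855·(1 - 0.476) = 448.
From dy/dt = 0: 0.0164·448 - 0.382 = 0.0435z*, so z* = 6.97/0.0435 = 160.

x* ≈ 448, y* ≈ 13.9, z* ≈ 160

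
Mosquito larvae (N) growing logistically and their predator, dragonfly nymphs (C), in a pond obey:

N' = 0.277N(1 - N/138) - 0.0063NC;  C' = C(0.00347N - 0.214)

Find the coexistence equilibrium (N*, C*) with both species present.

From dC/dt = 0 with C > 0: 0.00347N* = 0.214, so N* = 61.7.
Substitute into dN/dt = 0: 0.277(1 - 61.7/138) = 0.0063C*.
The bracket is 0.553, giving C* = 0.153/0.0063 = 24.3.

N* ≈ 61.7, C* ≈ 24.3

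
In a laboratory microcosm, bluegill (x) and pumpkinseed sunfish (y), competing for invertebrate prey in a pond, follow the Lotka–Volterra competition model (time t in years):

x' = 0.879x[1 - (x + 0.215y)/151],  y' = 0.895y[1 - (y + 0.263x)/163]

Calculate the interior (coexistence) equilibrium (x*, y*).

Setting both brackets to zero gives the nullclines x + 0.215y = 151 and 0.263x + y = 163.
Substituting y = 163 - 0.263x into the first: x(1 - 0.215·0.263) = 151 - 0.215·163.
So x* = 116/0.943 = 123, and then y* = 163 - 0.263·123 = 131.

x* ≈ 123, y* ≈ 131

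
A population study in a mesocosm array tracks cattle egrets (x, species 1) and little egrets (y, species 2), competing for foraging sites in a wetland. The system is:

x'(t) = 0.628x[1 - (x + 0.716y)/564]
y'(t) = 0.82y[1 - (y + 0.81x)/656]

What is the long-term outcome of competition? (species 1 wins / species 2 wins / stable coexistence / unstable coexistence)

stable coexistence

Compare the nullcline intercepts: K1/α12 = 564/0.716 = 788 > K2 = 656; K2/α21 = 656/0.81 = 810 > K1 = 564.
Since both inequalities hold, each species can invade when rare, so the interior equilibrium is stable.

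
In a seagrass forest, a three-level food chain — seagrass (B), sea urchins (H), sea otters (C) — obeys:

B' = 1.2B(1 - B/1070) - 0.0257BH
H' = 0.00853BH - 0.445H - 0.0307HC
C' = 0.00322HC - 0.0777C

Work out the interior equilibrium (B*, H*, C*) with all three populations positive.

B* ≈ 517, H* ≈ 24.1, C* ≈ 129

From dC/dt = 0: 0.00322H* = 0.0777, so H* = 24.1.
From dB/dt = 0: 1.2(1 - B*/1070) = 0.0257·24.1, giving B* = 1070·(1 - 0.517) = 517.
From dH/dt = 0: 0.00853·517 - 0.445 = 0.0307C*, so C* = 3.97/0.0307 = 129.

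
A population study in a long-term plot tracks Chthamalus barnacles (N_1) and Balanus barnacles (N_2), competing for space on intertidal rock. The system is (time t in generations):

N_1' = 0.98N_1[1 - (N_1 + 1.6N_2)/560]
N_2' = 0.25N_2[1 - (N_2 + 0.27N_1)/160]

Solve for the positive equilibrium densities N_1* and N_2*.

N_1* ≈ 535, N_2* ≈ 15.5

Setting both brackets to zero gives the nullclines N_1 + 1.6N_2 = 560 and 0.27N_1 + N_2 = 160.
Substituting N_2 = 160 - 0.27N_1 into the first: N_1(1 - 1.6·0.27) = 560 - 1.6·160.
So N_1* = 304/0.568 = 535, and then N_2* = 160 - 0.27·535 = 15.5.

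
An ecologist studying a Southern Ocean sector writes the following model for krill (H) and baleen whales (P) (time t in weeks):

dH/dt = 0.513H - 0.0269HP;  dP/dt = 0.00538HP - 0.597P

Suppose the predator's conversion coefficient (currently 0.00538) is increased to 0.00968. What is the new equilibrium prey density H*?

H* ≈ 61.7

At the interior fixed point, setting dP/dt = 0 with P > 0 fixes H* = (predator death rate)/(HP coefficient) — independent of the other coefficients.
With the change, H* = 0.597/0.00968 = 61.7; it falls from 111.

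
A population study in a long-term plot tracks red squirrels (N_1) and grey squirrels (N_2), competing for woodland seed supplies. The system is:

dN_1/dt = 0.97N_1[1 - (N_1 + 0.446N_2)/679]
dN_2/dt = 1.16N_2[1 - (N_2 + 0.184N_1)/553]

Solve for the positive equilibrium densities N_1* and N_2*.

Setting both brackets to zero gives the nullclines N_1 + 0.446N_2 = 679 and 0.184N_1 + N_2 = 553.
Substituting N_2 = 553 - 0.184N_1 into the first: N_1(1 - 0.446·0.184) = 679 - 0.446·553.
So N_1* = 432/0.918 = 471, and then N_2* = 553 - 0.184·471 = 466.

N_1* ≈ 471, N_2* ≈ 466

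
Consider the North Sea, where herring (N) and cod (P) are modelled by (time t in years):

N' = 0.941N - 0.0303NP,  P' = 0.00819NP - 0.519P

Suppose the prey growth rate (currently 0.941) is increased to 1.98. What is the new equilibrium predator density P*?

At the interior fixed point, setting dN/dt = 0 with N > 0 fixes P* = (prey growth rate)/(NP coefficient) — independent of the other coefficients.
With the change, P* = 1.98/0.0303 = 65.3; it rises from 31.1.

P* ≈ 65.3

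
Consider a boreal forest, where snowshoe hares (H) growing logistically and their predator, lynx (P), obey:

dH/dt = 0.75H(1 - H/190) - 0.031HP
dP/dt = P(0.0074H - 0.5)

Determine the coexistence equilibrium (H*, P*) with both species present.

From dP/dt = 0 with P > 0: 0.0074H* = 0.5, so H* = 67.6.
Substitute into dH/dt = 0: 0.75(1 - 67.6/190) = 0.031P*.
The bracket is 0.644, giving P* = 0.483/0.031 = 15.6.

H* ≈ 67.6, P* ≈ 15.6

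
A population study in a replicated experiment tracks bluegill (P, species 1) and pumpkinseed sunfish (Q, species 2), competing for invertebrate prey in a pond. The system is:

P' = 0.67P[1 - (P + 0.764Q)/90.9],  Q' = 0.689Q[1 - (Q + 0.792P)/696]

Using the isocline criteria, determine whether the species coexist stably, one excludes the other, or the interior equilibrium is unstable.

species 2 excludes species 1

Compare the nullcline intercepts: K1/α12 = 90.9/0.764 = 119 < K2 = 696; K2/α21 = 696/0.792 = 879 > K1 = 90.9.
Since the inequalities point opposite ways, species 2 can invade but species 1 cannot.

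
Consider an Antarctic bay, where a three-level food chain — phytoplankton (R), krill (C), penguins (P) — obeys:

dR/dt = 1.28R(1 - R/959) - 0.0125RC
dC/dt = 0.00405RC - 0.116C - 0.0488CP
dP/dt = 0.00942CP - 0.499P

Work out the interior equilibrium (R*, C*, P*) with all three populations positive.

From dP/dt = 0: 0.00942C* = 0.499, so C* = 53.
From dR/dt = 0: 1.28(1 - R*/959) = 0.0125·53, giving R* = 959·(1 - 0.517) = 463.
From dC/dt = 0: 0.00405·463 - 0.116 = 0.0488P*, so P* = 1.76/0.0488 = 36.

R* ≈ 463, C* ≈ 53, P* ≈ 36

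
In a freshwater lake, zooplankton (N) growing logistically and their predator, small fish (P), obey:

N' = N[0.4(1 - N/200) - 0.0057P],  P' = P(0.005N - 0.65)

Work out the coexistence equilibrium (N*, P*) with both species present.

From dP/dt = 0 with P > 0: 0.005N* = 0.65, so N* = 130.
Substitute into dN/dt = 0: 0.4(1 - 130/200) = 0.0057P*.
The bracket is 0.35, giving P* = 0.14/0.0057 = 24.6.

N* ≈ 130, P* ≈ 24.6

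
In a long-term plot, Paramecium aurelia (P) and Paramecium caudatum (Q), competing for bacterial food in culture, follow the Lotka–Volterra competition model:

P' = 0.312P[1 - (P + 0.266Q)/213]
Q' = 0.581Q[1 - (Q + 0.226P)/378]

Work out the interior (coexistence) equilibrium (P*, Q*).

Setting both brackets to zero gives the nullclines P + 0.266Q = 213 and 0.226P + Q = 378.
Substituting Q = 378 - 0.226P into the first: P(1 - 0.266·0.226) = 213 - 0.266·378.
So P* = 112/0.94 = 120, and then Q* = 378 - 0.226·120 = 351.

P* ≈ 120, Q* ≈ 351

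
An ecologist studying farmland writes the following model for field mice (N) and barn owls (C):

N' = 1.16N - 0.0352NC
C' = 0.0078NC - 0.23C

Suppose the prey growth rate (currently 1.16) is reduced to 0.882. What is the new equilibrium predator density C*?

C* ≈ 25.1

At the interior fixed point, setting dN/dt = 0 with N > 0 fixes C* = (prey growth rate)/(NC coefficient) — independent of the other coefficients.
With the change, C* = 0.882/0.0352 = 25.1; it falls from 33.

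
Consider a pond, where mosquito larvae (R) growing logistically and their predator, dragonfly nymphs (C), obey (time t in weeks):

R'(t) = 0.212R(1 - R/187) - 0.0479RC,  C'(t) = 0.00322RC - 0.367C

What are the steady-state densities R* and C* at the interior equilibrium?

R* ≈ 114, C* ≈ 1.73

From dC/dt = 0 with C > 0: 0.00322R* = 0.367, so R* = 114.
Substitute into dR/dt = 0: 0.212(1 - 114/187) = 0.0479C*.
The bracket is 0.391, giving C* = 0.0828/0.0479 = 1.73.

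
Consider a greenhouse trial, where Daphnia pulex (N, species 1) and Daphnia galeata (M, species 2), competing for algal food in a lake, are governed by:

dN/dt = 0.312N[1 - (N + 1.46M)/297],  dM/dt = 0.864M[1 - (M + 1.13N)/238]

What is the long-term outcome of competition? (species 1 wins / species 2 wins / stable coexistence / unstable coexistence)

Compare the nullcline intercepts: K1/α12 = 297/1.46 = 203 < K2 = 238; K2/α21 = 238/1.13 = 211 < K1 = 297.
Since both are reversed, neither can invade when rare; the interior point is a saddle.

unstable coexistence (outcome depends on initial conditions)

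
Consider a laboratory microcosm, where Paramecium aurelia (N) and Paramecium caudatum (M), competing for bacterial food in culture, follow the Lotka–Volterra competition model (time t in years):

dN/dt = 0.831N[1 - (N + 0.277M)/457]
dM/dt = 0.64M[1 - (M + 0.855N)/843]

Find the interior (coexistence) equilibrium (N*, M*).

Setting both brackets to zero gives the nullclines N + 0.277M = 457 and 0.855N + M = 843.
Substituting M = 843 - 0.855N into the first: N(1 - 0.277·0.855) = 457 - 0.277·843.
So N* = 223/0.763 = 293, and then M* = 843 - 0.855·293 = 593.

N* ≈ 293, M* ≈ 593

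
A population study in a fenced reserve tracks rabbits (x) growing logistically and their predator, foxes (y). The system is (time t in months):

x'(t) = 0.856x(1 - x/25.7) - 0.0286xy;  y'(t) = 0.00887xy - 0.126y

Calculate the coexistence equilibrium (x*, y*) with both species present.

x* ≈ 14.2, y* ≈ 13.4

From dy/dt = 0 with y > 0: 0.00887x* = 0.126, so x* = 14.2.
Substitute into dx/dt = 0: 0.856(1 - 14.2/25.7) = 0.0286y*.
The bracket is 0.447, giving y* = 0.383/0.0286 = 13.4.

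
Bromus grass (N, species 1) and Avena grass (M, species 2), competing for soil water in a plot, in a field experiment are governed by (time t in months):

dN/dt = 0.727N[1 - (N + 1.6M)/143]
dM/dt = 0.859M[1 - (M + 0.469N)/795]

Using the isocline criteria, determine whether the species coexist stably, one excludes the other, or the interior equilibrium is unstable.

Compare the nullcline intercepts: K1/α12 = 143/1.6 = 89.4 < K2 = 795; K2/α21 = 795/0.469 = 1700 > K1 = 143.
Since the inequalities point opposite ways, species 2 can invade but species 1 cannot.

species 2 excludes species 1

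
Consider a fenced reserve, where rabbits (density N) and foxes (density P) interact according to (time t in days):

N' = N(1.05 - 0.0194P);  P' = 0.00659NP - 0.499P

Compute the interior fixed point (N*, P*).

N* ≈ 75.7, P* ≈ 54.1

Set dP/dt = 0 with P > 0: 0.00659N - 0.499 = 0, so N* = 0.499/0.00659 = 75.7.
Set dN/dt = 0 with N > 0: 1.05 - 0.0194P = 0, so P* = 1.05/0.0194 = 54.1.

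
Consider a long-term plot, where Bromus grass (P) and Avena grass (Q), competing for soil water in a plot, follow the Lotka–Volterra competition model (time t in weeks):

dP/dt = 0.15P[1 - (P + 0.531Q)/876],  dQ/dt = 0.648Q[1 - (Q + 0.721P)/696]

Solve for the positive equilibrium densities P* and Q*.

Setting both brackets to zero gives the nullclines P + 0.531Q = 876 and 0.721P + Q = 696.
Substituting Q = 696 - 0.721P into the first: P(1 - 0.531·0.721) = 876 - 0.531·696.
So P* = 506/0.617 = 821, and then Q* = 696 - 0.721·821 = 104.

P* ≈ 821, Q* ≈ 104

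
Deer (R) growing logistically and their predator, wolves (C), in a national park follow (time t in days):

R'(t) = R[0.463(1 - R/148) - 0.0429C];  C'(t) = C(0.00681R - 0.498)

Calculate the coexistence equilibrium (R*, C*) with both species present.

From dC/dt = 0 with C > 0: 0.00681R* = 0.498, so R* = 73.1.
Substitute into dR/dt = 0: 0.463(1 - 73.1/148) = 0.0429C*.
The bracket is 0.506, giving C* = 0.234/0.0429 = 5.46.

R* ≈ 73.1, C* ≈ 5.46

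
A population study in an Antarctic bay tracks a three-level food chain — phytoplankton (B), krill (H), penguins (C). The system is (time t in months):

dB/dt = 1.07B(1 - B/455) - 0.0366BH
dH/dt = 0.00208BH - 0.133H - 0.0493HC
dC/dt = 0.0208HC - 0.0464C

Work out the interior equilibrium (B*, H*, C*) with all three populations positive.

B* ≈ 420, H* ≈ 2.23, C* ≈ 15

From dC/dt = 0: 0.0208H* = 0.0464, so H* = 2.23.
From dB/dt = 0: 1.07(1 - B*/455) = 0.0366·2.23, giving B* = 455·(1 - 0.0763) = 420.
From dH/dt = 0: 0.00208·420 - 0.133 = 0.0493C*, so C* = 0.741/0.0493 = 15.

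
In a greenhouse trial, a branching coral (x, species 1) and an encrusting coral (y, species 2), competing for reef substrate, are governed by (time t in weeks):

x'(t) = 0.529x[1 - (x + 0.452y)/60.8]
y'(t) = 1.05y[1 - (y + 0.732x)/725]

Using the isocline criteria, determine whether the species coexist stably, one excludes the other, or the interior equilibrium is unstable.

species 2 excludes species 1

Compare the nullcline intercepts: K1/α12 = 60.8/0.452 = 135 < K2 = 725; K2/α21 = 725/0.732 = 990 > K1 = 60.8.
Since the inequalities point opposite ways, species 2 can invade but species 1 cannot.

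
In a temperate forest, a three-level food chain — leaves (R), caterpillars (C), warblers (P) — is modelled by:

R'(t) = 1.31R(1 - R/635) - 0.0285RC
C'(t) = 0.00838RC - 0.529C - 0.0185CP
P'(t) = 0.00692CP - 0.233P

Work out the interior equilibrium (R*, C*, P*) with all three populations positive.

R* ≈ 170, C* ≈ 33.7, P* ≈ 48.3

From dP/dt = 0: 0.00692C* = 0.233, so C* = 33.7.
From dR/dt = 0: 1.31(1 - R*/635) = 0.0285·33.7, giving R* = 635·(1 - 0.733) = 170.
From dC/dt = 0: 0.00838·170 - 0.529 = 0.0185P*, so P* = 0.894/0.0185 = 48.3.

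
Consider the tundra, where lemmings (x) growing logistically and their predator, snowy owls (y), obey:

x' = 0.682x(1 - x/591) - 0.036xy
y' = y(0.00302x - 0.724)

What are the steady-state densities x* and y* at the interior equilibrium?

x* ≈ 240, y* ≈ 11.3

From dy/dt = 0 with y > 0: 0.00302x* = 0.724, so x* = 240.
Substitute into dx/dt = 0: 0.682(1 - 240/591) = 0.036y*.
The bracket is 0.594, giving y* = 0.405/0.036 = 11.3.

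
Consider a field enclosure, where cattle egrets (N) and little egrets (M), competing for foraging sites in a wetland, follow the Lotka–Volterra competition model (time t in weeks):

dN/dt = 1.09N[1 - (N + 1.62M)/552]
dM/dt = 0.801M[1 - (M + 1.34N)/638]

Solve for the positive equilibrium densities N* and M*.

N* ≈ 411, M* ≈ 86.8

Setting both brackets to zero gives the nullclines N + 1.62M = 552 and 1.34N + M = 638.
Substituting M = 638 - 1.34N into the first: N(1 - 1.62·1.34) = 552 - 1.62·638.
So N* = -482/-1.17 = 411, and then M* = 638 - 1.34·411 = 86.8.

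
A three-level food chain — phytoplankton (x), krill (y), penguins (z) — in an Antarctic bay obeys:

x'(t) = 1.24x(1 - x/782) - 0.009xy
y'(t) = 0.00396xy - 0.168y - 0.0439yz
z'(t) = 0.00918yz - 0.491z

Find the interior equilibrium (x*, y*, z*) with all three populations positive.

x* ≈ 478, y* ≈ 53.5, z* ≈ 39.3

From dz/dt = 0: 0.00918y* = 0.491, so y* = 53.5.
From dx/dt = 0: 1.24(1 - x*/782) = 0.009·53.5, giving x* = 782·(1 - 0.388) = 478.
From dy/dt = 0: 0.00396·478 - 0.168 = 0.0439z*, so z* = 1.73/0.0439 = 39.3.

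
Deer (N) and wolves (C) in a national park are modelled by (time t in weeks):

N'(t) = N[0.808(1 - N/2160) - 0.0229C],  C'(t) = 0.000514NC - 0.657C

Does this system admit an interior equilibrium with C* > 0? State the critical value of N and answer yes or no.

Threshold N = 1280; K > 1280, so yes, the predator persists.

The predator equation gives dC/dt > 0 only when N > 0.657/0.000514 = 1280.
Without the predator, N → K = 2160. Since 2160 > 1280, the predator can invade and persist.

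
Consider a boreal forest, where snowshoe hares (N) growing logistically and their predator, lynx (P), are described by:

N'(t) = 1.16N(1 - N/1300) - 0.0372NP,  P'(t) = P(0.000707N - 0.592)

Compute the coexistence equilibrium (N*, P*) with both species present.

N* ≈ 837, P* ≈ 11.1

From dP/dt = 0 with P > 0: 0.000707N* = 0.592, so N* = 837.
Substitute into dN/dt = 0: 1.16(1 - 837/1300) = 0.0372P*.
The bracket is 0.356, giving P* = 0.413/0.0372 = 11.1.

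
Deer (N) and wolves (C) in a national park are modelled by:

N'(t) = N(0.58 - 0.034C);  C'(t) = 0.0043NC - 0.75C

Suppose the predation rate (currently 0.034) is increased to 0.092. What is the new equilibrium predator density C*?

At the interior fixed point, setting dN/dt = 0 with N > 0 fixes C* = (prey growth rate)/(NC coefficient) — independent of the other coefficients.
With the change, C* = 0.58/0.092 = 6.3; it falls from 17.1.

C* ≈ 6.3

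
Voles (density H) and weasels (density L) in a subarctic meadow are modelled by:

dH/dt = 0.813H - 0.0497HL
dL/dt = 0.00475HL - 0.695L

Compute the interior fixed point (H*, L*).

H* ≈ 146, L* ≈ 16.4

Set dL/dt = 0 with L > 0: 0.00475H - 0.695 = 0, so H* = 0.695/0.00475 = 146.
Set dH/dt = 0 with H > 0: 0.813 - 0.0497L = 0, so L* = 0.813/0.0497 = 16.4.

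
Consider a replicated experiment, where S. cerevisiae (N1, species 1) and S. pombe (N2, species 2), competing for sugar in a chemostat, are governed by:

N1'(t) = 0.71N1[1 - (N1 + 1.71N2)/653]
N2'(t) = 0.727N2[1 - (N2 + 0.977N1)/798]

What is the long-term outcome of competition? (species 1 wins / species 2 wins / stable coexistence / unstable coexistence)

species 2 excludes species 1

Compare the nullcline intercepts: K1/α12 = 653/1.71 = 382 < K2 = 798; K2/α21 = 798/0.977 = 817 > K1 = 653.
Since the inequalities point opposite ways, species 2 can invade but species 1 cannot.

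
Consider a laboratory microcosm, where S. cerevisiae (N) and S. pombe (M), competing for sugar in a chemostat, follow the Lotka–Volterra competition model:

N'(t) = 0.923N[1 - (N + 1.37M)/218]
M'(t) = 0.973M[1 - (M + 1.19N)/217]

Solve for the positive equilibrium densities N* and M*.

N* ≈ 126, M* ≈ 67.3

Setting both brackets to zero gives the nullclines N + 1.37M = 218 and 1.19N + M = 217.
Substituting M = 217 - 1.19N into the first: N(1 - 1.37·1.19) = 218 - 1.37·217.
So N* = -79.3/-0.63 = 126, and then M* = 217 - 1.19·126 = 67.3.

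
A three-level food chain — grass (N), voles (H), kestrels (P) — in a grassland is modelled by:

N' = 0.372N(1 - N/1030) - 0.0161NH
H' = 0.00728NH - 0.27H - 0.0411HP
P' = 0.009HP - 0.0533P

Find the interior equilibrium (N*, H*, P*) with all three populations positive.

N* ≈ 766, H* ≈ 5.92, P* ≈ 129

From dP/dt = 0: 0.009H* = 0.0533, so H* = 5.92.
From dN/dt = 0: 0.372(1 - N*/1030) = 0.0161·5.92, giving N* = 1030·(1 - 0.256) = 766.
From dH/dt = 0: 0.00728·766 - 0.27 = 0.0411P*, so P* = 5.31/0.0411 = 129.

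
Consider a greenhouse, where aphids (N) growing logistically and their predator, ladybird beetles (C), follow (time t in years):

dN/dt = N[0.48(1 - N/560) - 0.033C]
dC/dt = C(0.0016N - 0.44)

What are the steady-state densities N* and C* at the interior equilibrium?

N* ≈ 275, C* ≈ 7.4

From dC/dt = 0 with C > 0: 0.0016N* = 0.44, so N* = 275.
Substitute into dN/dt = 0: 0.48(1 - 275/560) = 0.033C*.
The bracket is 0.509, giving C* = 0.244/0.033 = 7.4.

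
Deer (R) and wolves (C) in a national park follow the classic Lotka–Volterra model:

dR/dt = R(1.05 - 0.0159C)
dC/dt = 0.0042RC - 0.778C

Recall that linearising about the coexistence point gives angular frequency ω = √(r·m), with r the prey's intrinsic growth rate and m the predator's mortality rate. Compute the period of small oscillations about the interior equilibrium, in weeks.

Here r = 1.05 and m = 0.778, so r·m = 0.817.
ω = √0.817 = 0.904 per week, hence T = 2π/ω ≈ 6.95 weeks.

T ≈ 6.95 weeks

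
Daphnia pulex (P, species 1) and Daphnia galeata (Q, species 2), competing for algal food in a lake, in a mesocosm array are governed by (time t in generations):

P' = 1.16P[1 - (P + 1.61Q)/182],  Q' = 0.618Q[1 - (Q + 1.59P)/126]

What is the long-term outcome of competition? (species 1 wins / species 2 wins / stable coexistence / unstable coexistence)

unstable coexistence (outcome depends on initial conditions)

Compare the nullcline intercepts: K1/α12 = 182/1.61 = 113 < K2 = 126; K2/α21 = 126/1.59 = 79.2 < K1 = 182.
Since both are reversed, neither can invade when rare; the interior point is a saddle.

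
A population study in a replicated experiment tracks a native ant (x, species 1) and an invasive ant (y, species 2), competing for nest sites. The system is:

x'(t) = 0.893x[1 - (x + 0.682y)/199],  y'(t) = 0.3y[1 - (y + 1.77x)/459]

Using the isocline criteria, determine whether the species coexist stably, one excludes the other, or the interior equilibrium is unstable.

species 2 excludes species 1

Compare the nullcline intercepts: K1/α12 = 199/0.682 = 292 < K2 = 459; K2/α21 = 459/1.77 = 259 > K1 = 199.
Since the inequalities point opposite ways, species 2 can invade but species 1 cannot.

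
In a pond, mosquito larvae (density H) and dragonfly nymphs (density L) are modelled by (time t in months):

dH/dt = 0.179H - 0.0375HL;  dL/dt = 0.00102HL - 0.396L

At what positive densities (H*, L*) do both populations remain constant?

Set dL/dt = 0 with L > 0: 0.00102H - 0.396 = 0, so H* = 0.396/0.00102 = 388.
Set dH/dt = 0 with H > 0: 0.179 - 0.0375L = 0, so L* = 0.179/0.0375 = 4.77.

H* ≈ 388, L* ≈ 4.77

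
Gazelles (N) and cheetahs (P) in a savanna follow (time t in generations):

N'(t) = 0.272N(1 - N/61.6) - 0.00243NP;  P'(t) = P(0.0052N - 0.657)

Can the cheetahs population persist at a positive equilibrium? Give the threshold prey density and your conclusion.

Threshold N = 126; K < 126, so no, the predator goes extinct.

The predator equation gives dP/dt > 0 only when N > 0.657/0.0052 = 126.
Without the predator, N → K = 61.6. Since 61.6 < 126, the predator cannot invade.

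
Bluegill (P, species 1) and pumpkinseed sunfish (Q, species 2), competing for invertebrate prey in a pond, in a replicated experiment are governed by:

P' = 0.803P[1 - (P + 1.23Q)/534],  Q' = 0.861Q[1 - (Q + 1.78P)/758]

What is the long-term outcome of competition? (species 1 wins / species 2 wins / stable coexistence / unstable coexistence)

unstable coexistence (outcome depends on initial conditions)

Compare the nullcline intercepts: K1/α12 = 534/1.23 = 434 < K2 = 758; K2/α21 = 758/1.78 = 426 < K1 = 534.
Since both are reversed, neither can invade when rare; the interior point is a saddle.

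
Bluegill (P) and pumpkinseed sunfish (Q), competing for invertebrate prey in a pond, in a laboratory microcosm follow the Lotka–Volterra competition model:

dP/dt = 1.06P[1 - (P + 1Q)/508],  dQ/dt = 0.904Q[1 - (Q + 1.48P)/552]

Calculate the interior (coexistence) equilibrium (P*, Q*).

P* ≈ 91.7, Q* ≈ 416

Setting both brackets to zero gives the nullclines P + 1Q = 508 and 1.48P + Q = 552.
Substituting Q = 552 - 1.48P into the first: P(1 - 1·1.48) = 508 - 1·552.
So P* = -44/-0.48 = 91.7, and then Q* = 552 - 1.48·91.7 = 416.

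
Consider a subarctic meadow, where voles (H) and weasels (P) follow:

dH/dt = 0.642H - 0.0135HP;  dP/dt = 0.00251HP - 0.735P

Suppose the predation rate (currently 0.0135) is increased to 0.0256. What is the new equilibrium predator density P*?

At the interior fixed point, setting dH/dt = 0 with H > 0 fixes P* = (prey growth rate)/(HP coefficient) — independent of the other coefficients.
With the change, P* = 0.642/0.0256 = 25.1; it falls from 47.6.

P* ≈ 25.1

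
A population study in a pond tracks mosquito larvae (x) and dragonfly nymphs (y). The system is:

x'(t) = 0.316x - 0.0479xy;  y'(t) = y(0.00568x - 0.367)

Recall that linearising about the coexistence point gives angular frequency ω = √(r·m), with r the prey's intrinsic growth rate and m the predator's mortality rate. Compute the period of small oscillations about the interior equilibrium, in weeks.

Here r = 0.316 and m = 0.367, so r·m = 0.116.
ω = √0.116 = 0.341 per week, hence T = 2π/ω ≈ 18.5 weeks.

T ≈ 18.5 weeks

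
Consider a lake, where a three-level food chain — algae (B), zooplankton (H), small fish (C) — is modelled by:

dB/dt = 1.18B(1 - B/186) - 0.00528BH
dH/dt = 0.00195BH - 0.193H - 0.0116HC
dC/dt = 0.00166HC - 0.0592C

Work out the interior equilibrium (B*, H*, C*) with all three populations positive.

From dC/dt = 0: 0.00166H* = 0.0592, so H* = 35.7.
From dB/dt = 0: 1.18(1 - B*/186) = 0.00528·35.7, giving B* = 186·(1 - 0.16) = 156.
From dH/dt = 0: 0.00195·156 - 0.193 = 0.0116C*, so C* = 0.112/0.0116 = 9.64.

B* ≈ 156, H* ≈ 35.7, C* ≈ 9.64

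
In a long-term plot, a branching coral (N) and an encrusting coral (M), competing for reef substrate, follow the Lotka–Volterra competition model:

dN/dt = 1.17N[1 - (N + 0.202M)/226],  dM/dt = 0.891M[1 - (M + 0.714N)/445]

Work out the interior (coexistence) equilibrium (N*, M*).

N* ≈ 159, M* ≈ 331

Setting both brackets to zero gives the nullclines N + 0.202M = 226 and 0.714N + M = 445.
Substituting M = 445 - 0.714N into the first: N(1 - 0.202·0.714) = 226 - 0.202·445.
So N* = 136/0.856 = 159, and then M* = 445 - 0.714·159 = 331.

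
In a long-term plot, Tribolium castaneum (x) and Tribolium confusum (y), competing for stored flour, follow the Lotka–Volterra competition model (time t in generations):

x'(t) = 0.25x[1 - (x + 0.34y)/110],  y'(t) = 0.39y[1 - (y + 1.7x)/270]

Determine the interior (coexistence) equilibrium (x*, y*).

Setting both brackets to zero gives the nullclines x + 0.34y = 110 and 1.7x + y = 270.
Substituting y = 270 - 1.7x into the first: x(1 - 0.34·1.7) = 110 - 0.34·270.
So x* = 18.2/0.422 = 43.1, and then y* = 270 - 1.7·43.1 = 197.

x* ≈ 43.1, y* ≈ 197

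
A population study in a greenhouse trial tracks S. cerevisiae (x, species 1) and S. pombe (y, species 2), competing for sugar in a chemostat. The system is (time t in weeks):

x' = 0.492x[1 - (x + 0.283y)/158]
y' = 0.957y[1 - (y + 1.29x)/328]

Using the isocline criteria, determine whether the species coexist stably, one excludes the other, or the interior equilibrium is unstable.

stable coexistence

Compare the nullcline intercepts: K1/α12 = 158/0.283 = 558 > K2 = 328; K2/α21 = 328/1.29 = 254 > K1 = 158.
Since both inequalities hold, each species can invade when rare, so the interior equilibrium is stable.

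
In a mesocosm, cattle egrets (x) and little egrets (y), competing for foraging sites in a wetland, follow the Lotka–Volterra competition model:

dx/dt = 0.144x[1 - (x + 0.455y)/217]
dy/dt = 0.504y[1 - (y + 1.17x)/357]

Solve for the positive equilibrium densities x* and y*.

Setting both brackets to zero gives the nullclines x + 0.455y = 217 and 1.17x + y = 357.
Substituting y = 357 - 1.17x into the first: x(1 - 0.455·1.17) = 217 - 0.455·357.
So x* = 54.6/0.468 = 117, and then y* = 357 - 1.17·117 = 220.

x* ≈ 117, y* ≈ 220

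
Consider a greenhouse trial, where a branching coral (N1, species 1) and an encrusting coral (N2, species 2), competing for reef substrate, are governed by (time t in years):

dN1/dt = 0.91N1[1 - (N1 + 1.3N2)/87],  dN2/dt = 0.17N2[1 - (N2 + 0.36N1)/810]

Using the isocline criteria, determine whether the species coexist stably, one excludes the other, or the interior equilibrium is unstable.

species 2 excludes species 1

Compare the nullcline intercepts: K1/α12 = 87/1.3 = 66.9 < K2 = 810; K2/α21 = 810/0.36 = 2250 > K1 = 87.
Since the inequalities point opposite ways, species 2 can invade but species 1 cannot.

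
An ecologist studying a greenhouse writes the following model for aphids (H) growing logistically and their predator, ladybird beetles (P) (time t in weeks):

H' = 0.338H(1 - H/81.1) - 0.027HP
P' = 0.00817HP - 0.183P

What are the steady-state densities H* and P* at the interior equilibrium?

From dP/dt = 0 with P > 0: 0.00817H* = 0.183, so H* = 22.4.
Substitute into dH/dt = 0: 0.338(1 - 22.4/81.1) = 0.027P*.
The bracket is 0.724, giving P* = 0.245/0.027 = 9.06.

H* ≈ 22.4, P* ≈ 9.06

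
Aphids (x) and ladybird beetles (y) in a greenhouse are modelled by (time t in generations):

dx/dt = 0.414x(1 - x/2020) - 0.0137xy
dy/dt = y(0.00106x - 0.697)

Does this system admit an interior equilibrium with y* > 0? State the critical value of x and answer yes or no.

The predator equation gives dy/dt > 0 only when x > 0.697/0.00106 = 658.
Without the predator, x → K = 2020. Since 2020 > 658, the predator can invade and persist.

Threshold x = 658; K > 658, so yes, the predator persists.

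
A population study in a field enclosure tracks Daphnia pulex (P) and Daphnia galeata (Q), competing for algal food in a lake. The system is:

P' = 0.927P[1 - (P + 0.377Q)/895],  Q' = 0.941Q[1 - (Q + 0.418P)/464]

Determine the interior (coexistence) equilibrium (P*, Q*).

P* ≈ 855, Q* ≈ 107

Setting both brackets to zero gives the nullclines P + 0.377Q = 895 and 0.418P + Q = 464.
Substituting Q = 464 - 0.418P into the first: P(1 - 0.377·0.418) = 895 - 0.377·464.
So P* = 720/0.842 = 855, and then Q* = 464 - 0.418·855 = 107.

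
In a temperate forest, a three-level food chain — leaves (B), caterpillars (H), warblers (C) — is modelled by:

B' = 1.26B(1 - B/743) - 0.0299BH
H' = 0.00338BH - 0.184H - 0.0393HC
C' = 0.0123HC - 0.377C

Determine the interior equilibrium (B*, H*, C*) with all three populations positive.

From dC/dt = 0: 0.0123H* = 0.377, so H* = 30.7.
From dB/dt = 0: 1.26(1 - B*/743) = 0.0299·30.7, giving B* = 743·(1 - 0.727) = 203.
From dH/dt = 0: 0.00338·203 - 0.184 = 0.0393C*, so C* = 0.501/0.0393 = 12.7.

B* ≈ 203, H* ≈ 30.7, C* ≈ 12.7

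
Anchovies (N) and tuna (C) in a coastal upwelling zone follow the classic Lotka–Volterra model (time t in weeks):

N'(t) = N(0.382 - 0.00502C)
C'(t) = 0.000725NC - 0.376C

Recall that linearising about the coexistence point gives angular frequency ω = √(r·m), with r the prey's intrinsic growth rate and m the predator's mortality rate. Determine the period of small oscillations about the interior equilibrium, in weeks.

T ≈ 16.6 weeks

Here r = 0.382 and m = 0.376, so r·m = 0.144.
ω = √0.144 = 0.379 per week, hence T = 2π/ω ≈ 16.6 weeks.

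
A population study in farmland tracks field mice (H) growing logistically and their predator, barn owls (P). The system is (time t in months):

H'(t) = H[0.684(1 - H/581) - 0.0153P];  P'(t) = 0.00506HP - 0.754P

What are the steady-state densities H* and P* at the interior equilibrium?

H* ≈ 149, P* ≈ 33.2

From dP/dt = 0 with P > 0: 0.00506H* = 0.754, so H* = 149.
Substitute into dH/dt = 0: 0.684(1 - 149/581) = 0.0153P*.
The bracket is 0.744, giving P* = 0.509/0.0153 = 33.2.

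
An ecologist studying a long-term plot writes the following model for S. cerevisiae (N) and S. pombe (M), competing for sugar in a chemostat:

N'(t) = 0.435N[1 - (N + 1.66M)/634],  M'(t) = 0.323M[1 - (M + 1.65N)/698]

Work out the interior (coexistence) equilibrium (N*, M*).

Setting both brackets to zero gives the nullclines N + 1.66M = 634 and 1.65N + M = 698.
Substituting M = 698 - 1.65N into the first: N(1 - 1.66·1.65) = 634 - 1.66·698.
So N* = -525/-1.74 = 302, and then M* = 698 - 1.65·302 = 200.

N* ≈ 302, M* ≈ 200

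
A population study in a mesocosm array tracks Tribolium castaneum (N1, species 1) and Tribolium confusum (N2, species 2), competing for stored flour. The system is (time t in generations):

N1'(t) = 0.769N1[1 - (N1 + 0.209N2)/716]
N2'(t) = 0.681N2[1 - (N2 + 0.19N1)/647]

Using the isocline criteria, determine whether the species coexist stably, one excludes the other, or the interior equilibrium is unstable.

Compare the nullcline intercepts: K1/α12 = 716/0.209 = 3430 > K2 = 647; K2/α21 = 647/0.19 = 3410 > K1 = 716.
Since both inequalities hold, each species can invade when rare, so the interior equilibrium is stable.

stable coexistence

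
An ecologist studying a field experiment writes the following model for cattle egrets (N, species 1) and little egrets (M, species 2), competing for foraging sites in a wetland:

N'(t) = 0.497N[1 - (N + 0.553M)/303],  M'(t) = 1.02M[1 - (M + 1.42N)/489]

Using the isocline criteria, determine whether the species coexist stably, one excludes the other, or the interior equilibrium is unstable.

Compare the nullcline intercepts: K1/α12 = 303/0.553 = 548 > K2 = 489; K2/α21 = 489/1.42 = 344 > K1 = 303.
Since both inequalities hold, each species can invade when rare, so the interior equilibrium is stable.

stable coexistence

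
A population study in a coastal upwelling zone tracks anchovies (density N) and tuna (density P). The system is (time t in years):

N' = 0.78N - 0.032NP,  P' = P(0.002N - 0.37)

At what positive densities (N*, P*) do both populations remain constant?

Set dP/dt = 0 with P > 0: 0.002N - 0.37 = 0, so N* = 0.37/0.002 = 185.
Set dN/dt = 0 with N > 0: 0.78 - 0.032P = 0, so P* = 0.78/0.032 = 24.4.

N* ≈ 185, P* ≈ 24.4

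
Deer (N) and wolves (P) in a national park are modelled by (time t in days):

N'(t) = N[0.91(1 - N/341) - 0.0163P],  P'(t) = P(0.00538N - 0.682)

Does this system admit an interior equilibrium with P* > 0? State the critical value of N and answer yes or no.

The predator equation gives dP/dt > 0 only when N > 0.682/0.00538 = 127.
Without the predator, N → K = 341. Since 341 > 127, the predator can invade and persist.

Threshold N = 127; K > 127, so yes, the predator persists.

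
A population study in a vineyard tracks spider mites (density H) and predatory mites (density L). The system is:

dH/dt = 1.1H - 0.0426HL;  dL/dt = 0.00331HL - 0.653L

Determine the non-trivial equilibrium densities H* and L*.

Set dL/dt = 0 with L > 0: 0.00331H - 0.653 = 0, so H* = 0.653/0.00331 = 197.
Set dH/dt = 0 with H > 0: 1.1 - 0.0426L = 0, so L* = 1.1/0.0426 = 25.8.

H* ≈ 197, L* ≈ 25.8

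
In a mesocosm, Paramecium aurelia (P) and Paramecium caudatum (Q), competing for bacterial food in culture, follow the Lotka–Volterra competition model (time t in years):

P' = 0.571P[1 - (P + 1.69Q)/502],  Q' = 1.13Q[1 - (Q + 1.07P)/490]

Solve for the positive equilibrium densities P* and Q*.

P* ≈ 403, Q* ≈ 58.3

Setting both brackets to zero gives the nullclines P + 1.69Q = 502 and 1.07P + Q = 490.
Substituting Q = 490 - 1.07P into the first: P(1 - 1.69·1.07) = 502 - 1.69·490.
So P* = -326/-0.808 = 403, and then Q* = 490 - 1.07·403 = 58.3.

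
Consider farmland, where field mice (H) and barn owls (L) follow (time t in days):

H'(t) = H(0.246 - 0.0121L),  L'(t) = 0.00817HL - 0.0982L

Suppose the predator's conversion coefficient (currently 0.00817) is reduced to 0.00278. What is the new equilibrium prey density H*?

At the interior fixed point, setting dL/dt = 0 with L > 0 fixes H* = (predator death rate)/(HL coefficient) — independent of the other coefficients.
With the change, H* = 0.0982/0.00278 = 35.3; it rises from 12.

H* ≈ 35.3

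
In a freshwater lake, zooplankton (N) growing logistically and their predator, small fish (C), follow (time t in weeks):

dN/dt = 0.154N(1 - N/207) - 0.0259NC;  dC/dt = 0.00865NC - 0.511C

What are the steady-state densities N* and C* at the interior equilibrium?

N* ≈ 59.1, C* ≈ 4.25

From dC/dt = 0 with C > 0: 0.00865N* = 0.511, so N* = 59.1.
Substitute into dN/dt = 0: 0.154(1 - 59.1/207) = 0.0259C*.
The bracket is 0.715, giving C* = 0.11/0.0259 = 4.25.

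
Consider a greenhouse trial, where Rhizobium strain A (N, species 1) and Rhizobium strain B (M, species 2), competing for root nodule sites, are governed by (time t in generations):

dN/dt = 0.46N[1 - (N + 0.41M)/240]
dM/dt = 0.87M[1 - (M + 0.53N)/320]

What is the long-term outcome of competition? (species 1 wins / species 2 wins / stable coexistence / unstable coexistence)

Compare the nullcline intercepts: K1/α12 = 240/0.41 = 585 > K2 = 320; K2/α21 = 320/0.53 = 604 > K1 = 240.
Since both inequalities hold, each species can invade when rare, so the interior equilibrium is stable.

stable coexistence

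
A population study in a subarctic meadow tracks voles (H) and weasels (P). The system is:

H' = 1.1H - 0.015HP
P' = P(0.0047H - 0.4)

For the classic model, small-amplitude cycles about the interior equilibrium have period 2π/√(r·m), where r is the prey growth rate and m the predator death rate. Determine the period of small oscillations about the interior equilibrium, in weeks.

Here r = 1.1 and m = 0.4, so r·m = 0.44.
ω = √0.44 = 0.663 per week, hence T = 2π/ω ≈ 9.47 weeks.

T ≈ 9.47 weeks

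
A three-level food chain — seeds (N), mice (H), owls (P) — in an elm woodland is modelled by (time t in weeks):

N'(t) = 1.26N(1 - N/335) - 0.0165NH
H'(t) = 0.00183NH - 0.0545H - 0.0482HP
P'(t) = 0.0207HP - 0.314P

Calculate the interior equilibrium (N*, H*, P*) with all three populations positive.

From dP/dt = 0: 0.0207H* = 0.314, so H* = 15.2.
From dN/dt = 0: 1.26(1 - N*/335) = 0.0165·15.2, giving N* = 335·(1 - 0.199) = 268.
From dH/dt = 0: 0.00183·268 - 0.0545 = 0.0482P*, so P* = 0.437/0.0482 = 9.06.

N* ≈ 268, H* ≈ 15.2, P* ≈ 9.06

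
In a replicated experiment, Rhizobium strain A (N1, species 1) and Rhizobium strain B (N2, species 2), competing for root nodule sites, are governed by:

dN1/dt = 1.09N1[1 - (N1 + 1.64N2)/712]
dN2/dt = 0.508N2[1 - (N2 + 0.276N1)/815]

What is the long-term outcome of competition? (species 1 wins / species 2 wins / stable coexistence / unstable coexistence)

Compare the nullcline intercepts: K1/α12 = 712/1.64 = 434 < K2 = 815; K2/α21 = 815/0.276 = 2950 > K1 = 712.
Since the inequalities point opposite ways, species 2 can invade but species 1 cannot.

species 2 excludes species 1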